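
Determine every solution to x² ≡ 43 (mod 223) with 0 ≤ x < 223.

Since 223 ≡ 3 (mod 4), a square root of 43 is 43^((223+1)/4) = 43^56 mod 223.
Repeated squaring: 43^2≡65, 43^4≡211, 43^8≡144, 43^16≡220, 43^32≡9 (mod 223).
43^56 = 43^(32+16+8) ≡ 126 (mod 223).
Check: 126² = 15876 ≡ 43 (mod 223). The two roots are 97 and 126.

97, 126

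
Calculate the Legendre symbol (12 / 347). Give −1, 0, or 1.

1

Pull out 2^2: since 347 ≡ 3 (mod 8), (2/347) = -1, so (2/347)^2 = +1.
Reciprocity: 3 ≡ 3 and 347 ≡ 3 (mod 4), so (3/347) = −(347/3).
Reduce top mod 3: now compute (2/3).
Pull out 2: since 3 ≡ 3 (mod 8), (2/3) = -1.
Reached (1/3) = 1. Collecting the sign flips along the way, the symbol is +1.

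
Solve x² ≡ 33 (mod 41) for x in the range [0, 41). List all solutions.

19, 22

41 ≡ 1 (mod 4), so we find a root by search.
Trying successive values, 19² = 361 ≡ 33 (mod 41). The other root is 41 − 19 = 22.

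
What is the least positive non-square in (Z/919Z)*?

(2/919) = +1, so 2 is a residue.
(3/919) = −1, so 3 is the smallest positive non-residue mod 919.

3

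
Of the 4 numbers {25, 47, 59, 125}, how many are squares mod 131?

3

(25/131) = +1 → QR.
(47/131) = -1 → non-residue.
(59/131) = +1 → QR.
(125/131) = +1 → QR.
Total quadratic residues among the 4: 3.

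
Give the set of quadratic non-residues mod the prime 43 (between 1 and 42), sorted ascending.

Square k = 1,…,21 (k and 43−k give the same square):
1²=1, 2²=4, 3²=9, 4²=16, 5²=25, 6²=36, 7²≡6, 8²≡21, 9²≡38, 10²≡14, 11²≡35, 12²≡15, 13²≡40, 14²≡24, 15²≡10, 16²≡41, 17²≡31, 18²≡23, 19²≡17, 20²≡13, 21²≡11 (mod 43).
The residues are {1, 4, 6, 9, 10, 11, 13, 14, 15, 16, 17, 21, 23, 24, 25, 31, 35, 36, 38, 40, 41}; the non-residues are the remaining 21 nonzero classes.

2,3,5,7,8,12,18,19,20,22,26,27,28,29,30,32,33,34,37,39,42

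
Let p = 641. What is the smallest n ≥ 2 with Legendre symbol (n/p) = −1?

(2/641) = +1, so 2 is a residue.
(3/641) = −1, so 3 is the smallest positive non-residue mod 641.

3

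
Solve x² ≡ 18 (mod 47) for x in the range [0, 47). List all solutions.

Since 47 ≡ 3 (mod 4), a square root of 18 is 18^((47+1)/4) = 18^12 mod 47.
Repeated squaring: 18^2≡42, 18^4≡25, 18^8≡14 (mod 47).
18^12 = 18^(8+4) ≡ 21 (mod 47).
Check: 21² = 441 ≡ 18 (mod 47). The two roots are 21 and 26.

21, 26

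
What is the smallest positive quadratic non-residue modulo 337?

5

(2/337) = +1, so 2 is a residue.
(3/337) = +1, so 3 is a residue.
(4/337) = +1, so 4 is a residue.
(5/337) = −1, so 5 is the smallest positive non-residue mod 337.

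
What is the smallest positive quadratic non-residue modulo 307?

2

(2/307) = −1, so 2 is the smallest positive non-residue mod 307.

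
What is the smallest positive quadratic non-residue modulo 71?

(2/71) = +1, so 2 is a residue.
(3/71) = +1, so 3 is a residue.
(4/71) = +1, so 4 is a residue.
(5/71) = +1, so 5 is a residue.
(6/71) = +1, so 6 is a residue.
(7/71) = −1, so 7 is the smallest positive non-residue mod 71.

7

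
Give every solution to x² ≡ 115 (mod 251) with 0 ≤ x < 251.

93, 158

Since 251 ≡ 3 (mod 4), a square root of 115 is 115^((251+1)/4) = 115^63 mod 251.
Repeated squaring: 115^2≡173, 115^4≡60, 115^8≡86, 115^16≡117, 115^32≡135 (mod 251).
115^63 = 115^(32+16+8+4+2+1) ≡ 93 (mod 251).
Check: 93² = 8649 ≡ 115 (mod 251). The two roots are 93 and 158.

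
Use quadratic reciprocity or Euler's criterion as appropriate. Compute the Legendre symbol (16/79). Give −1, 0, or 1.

1

Euler's criterion: (16/79) ≡ 16^39 (mod 79).
16^2 ≡ 19 (mod 79)
16^4 ≡ 45 (mod 79)
16^8 ≡ 50 (mod 79)
16^16 ≡ 51 (mod 79)
16^32 ≡ 73 (mod 79)
16^39 = 16^(32+4+2+1) ≡ 1 (mod 79).
Result is 1, so (16/79) = 1.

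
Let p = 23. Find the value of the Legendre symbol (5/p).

Euler's criterion: (5/23) ≡ 5^11 (mod 23).
5^2 ≡ 2 (mod 23)
5^4 ≡ 4 (mod 23)
5^8 ≡ 16 (mod 23)
5^11 = 5^(8+2+1) ≡ 22 (mod 23).
Result is 22 ≡ −1, so (5/23) = −1.

-1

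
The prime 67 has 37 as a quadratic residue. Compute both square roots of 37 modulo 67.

29, 38

Since 67 ≡ 3 (mod 4), a square root of 37 is 37^((67+1)/4) = 37^17 mod 67.
Repeated squaring: 37^2≡29, 37^4≡37, 37^8≡29, 37^16≡37 (mod 67).
37^17 = 37^(16+1) ≡ 29 (mod 67).
Check: 29² = 841 ≡ 37 (mod 67). The two roots are 29 and 38.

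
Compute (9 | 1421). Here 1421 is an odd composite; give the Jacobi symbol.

1

Reciprocity: 9 ≡ 1 and 1421 ≡ 1 (mod 4), so (9/1421) = +(1421/9).
Reduce top mod 9: now compute (8/9).
Pull out 2^3: since 9 ≡ 1 (mod 8), (2/9) = +1, so (2/9)^3 = +1.
Reached (1/9) = 1. Collecting the sign flips along the way, the symbol is +1.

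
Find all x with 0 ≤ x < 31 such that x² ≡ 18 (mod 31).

7, 24

Since 31 ≡ 3 (mod 4), a square root of 18 is 18^((31+1)/4) = 18^8 mod 31.
Repeated squaring: 18^2≡14, 18^4≡10, 18^8≡7 (mod 31).
18^8 = 18^(8) ≡ 7 (mod 31).
Check: 7² = 49 ≡ 18 (mod 31). The two roots are 7 and 24.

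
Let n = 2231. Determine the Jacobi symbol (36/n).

Pull out 2^2: since 2231 ≡ 7 (mod 8), (2/2231) = +1, so (2/2231)^2 = +1.
Reciprocity: 9 ≡ 1 and 2231 ≡ 3 (mod 4), so (9/2231) = +(2231/9).
Reduce top mod 9: now compute (8/9).
Pull out 2^3: since 9 ≡ 1 (mod 8), (2/9) = +1, so (2/9)^3 = +1.
Reached (1/9) = 1. Collecting the sign flips along the way, the symbol is +1.

1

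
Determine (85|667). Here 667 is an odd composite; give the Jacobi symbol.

-1

Reciprocity: 85 ≡ 1 and 667 ≡ 3 (mod 4), so (85/667) = +(667/85).
Reduce top mod 85: now compute (72/85).
Pull out 2^3: since 85 ≡ 5 (mod 8), (2/85) = -1, so (2/85)^3 = -1.
Reciprocity: 9 ≡ 1 and 85 ≡ 1 (mod 4), so (9/85) = +(85/9).
Reduce top mod 9: now compute (4/9).
Pull out 2^2: since 9 ≡ 1 (mod 8), (2/9) = +1, so (2/9)^2 = +1.
Reached (1/9) = 1. Collecting the sign flips along the way, the symbol is -1.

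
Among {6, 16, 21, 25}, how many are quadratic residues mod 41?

3

(6/41) = -1 → non-residue.
(16/41) = +1 → QR.
(21/41) = +1 → QR.
(25/41) = +1 → QR.
Total quadratic residues among the 4: 3.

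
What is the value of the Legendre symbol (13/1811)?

Reciprocity: 13 ≡ 1 and 1811 ≡ 3 (mod 4), so (13/1811) = +(1811/13).
Reduce top mod 13: now compute (4/13).
Pull out 2^2: since 13 ≡ 5 (mod 8), (2/13) = -1, so (2/13)^2 = +1.
Reached (1/13) = 1. Collecting the sign flips along the way, the symbol is +1.

1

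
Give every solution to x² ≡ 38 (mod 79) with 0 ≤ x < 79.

14, 65

Since 79 ≡ 3 (mod 4), a square root of 38 is 38^((79+1)/4) = 38^20 mod 79.
Repeated squaring: 38^2≡22, 38^4≡10, 38^8≡21, 38^16≡46 (mod 79).
38^20 = 38^(16+4) ≡ 65 (mod 79).
Check: 65² = 4225 ≡ 38 (mod 79). The two roots are 14 and 65.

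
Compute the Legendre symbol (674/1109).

-1

Euler's criterion: (674/1109) ≡ 674^554 (mod 1109).
674^2 ≡ 695 (mod 1109)
674^4 ≡ 610 (mod 1109)
674^8 ≡ 585 (mod 1109)
674^16 ≡ 653 (mod 1109)
674^32 ≡ 553 (mod 1109)
674^64 ≡ 834 (mod 1109)
674^128 ≡ 213 (mod 1109)
674^256 ≡ 1009 (mod 1109)
674^512 ≡ 19 (mod 1109)
674^554 = 674^(512+32+8+2) ≡ 1108 (mod 1109).
Result is 1108 ≡ −1, so (674/1109) = −1.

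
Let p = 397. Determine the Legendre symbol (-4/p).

1

Euler's criterion: (-4/397) ≡ 393^198 (mod 397).
393^2 ≡ 16 (mod 397)
393^4 ≡ 256 (mod 397)
393^8 ≡ 31 (mod 397)
393^16 ≡ 167 (mod 397)
393^32 ≡ 99 (mod 397)
393^64 ≡ 273 (mod 397)
393^128 ≡ 290 (mod 397)
393^198 = 393^(128+64+4+2) ≡ 1 (mod 397).
Result is 1, so (-4/397) = 1.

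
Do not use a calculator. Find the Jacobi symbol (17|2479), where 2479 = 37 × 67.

Reciprocity: 17 ≡ 1 and 2479 ≡ 3 (mod 4), so (17/2479) = +(2479/17).
Reduce top mod 17: now compute (14/17).
Pull out 2: since 17 ≡ 1 (mod 8), (2/17) = +1.
Reciprocity: 7 ≡ 3 and 17 ≡ 1 (mod 4), so (7/17) = +(17/7).
Reduce top mod 7: now compute (3/7).
Reciprocity: 3 ≡ 3 and 7 ≡ 3 (mod 4), so (3/7) = −(7/3).
Reduce top mod 3: now compute (1/3).
Reached (1/3) = 1. Collecting the sign flips along the way, the symbol is -1.

-1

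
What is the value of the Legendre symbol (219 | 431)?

Reciprocity: 219 ≡ 3 and 431 ≡ 3 (mod 4), so (219/431) = −(431/219).
Reduce top mod 219: now compute (212/219).
Pull out 2^2: since 219 ≡ 3 (mod 8), (2/219) = -1, so (2/219)^2 = +1.
Reciprocity: 53 ≡ 1 and 219 ≡ 3 (mod 4), so (53/219) = +(219/53).
Reduce top mod 53: now compute (7/53).
Reciprocity: 7 ≡ 3 and 53 ≡ 1 (mod 4), so (7/53) = +(53/7).
Reduce top mod 7: now compute (4/7).
Pull out 2^2: since 7 ≡ 7 (mod 8), (2/7) = +1, so (2/7)^2 = +1.
Reached (1/7) = 1. Collecting the sign flips along the way, the symbol is -1.

-1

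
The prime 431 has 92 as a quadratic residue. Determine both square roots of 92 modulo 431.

Since 431 ≡ 3 (mod 4), a square root of 92 is 92^((431+1)/4) = 92^108 mod 431.
Repeated squaring: 92^2≡275, 92^4≡200, 92^8≡348, 92^16≡424, 92^32≡49, 92^64≡246 (mod 431).
92^108 = 92^(64+32+8+4) ≡ 91 (mod 431).
Check: 91² = 8281 ≡ 92 (mod 431). The two roots are 91 and 340.

91, 340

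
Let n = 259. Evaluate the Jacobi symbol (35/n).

Reciprocity: 35 ≡ 3 and 259 ≡ 3 (mod 4), so (35/259) = −(259/35).
Reduce top mod 35: now compute (14/35).
Pull out 2: since 35 ≡ 3 (mod 8), (2/35) = -1.
Reciprocity: 7 ≡ 3 and 35 ≡ 3 (mod 4), so (7/35) = −(35/7).
Reduce top mod 7: now compute (0/7).
Top reduces to 0: gcd > 1, so the symbol is 0.

0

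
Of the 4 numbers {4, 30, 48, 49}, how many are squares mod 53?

(4/53) = +1 → QR.
(30/53) = -1 → non-residue.
(48/53) = -1 → non-residue.
(49/53) = +1 → QR.
Total quadratic residues among the 4: 2.

2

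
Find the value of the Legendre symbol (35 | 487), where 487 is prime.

Euler's criterion: (35/487) ≡ 35^243 (mod 487).
35^2 ≡ 251 (mod 487)
35^4 ≡ 178 (mod 487)
35^8 ≡ 29 (mod 487)
35^16 ≡ 354 (mod 487)
35^32 ≡ 157 (mod 487)
35^64 ≡ 299 (mod 487)
35^128 ≡ 280 (mod 487)
35^243 = 35^(128+64+32+16+2+1) ≡ 1 (mod 487).
Result is 1, so (35/487) = 1.

1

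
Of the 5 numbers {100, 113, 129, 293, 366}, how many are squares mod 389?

(100/389) = +1 → QR.
(113/389) = +1 → QR.
(129/389) = +1 → QR.
(293/389) = +1 → QR.
(366/389) = -1 → non-residue.
Total quadratic residues among the 5: 4.

4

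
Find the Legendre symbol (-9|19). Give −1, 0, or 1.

First reduce: -9 ≡ 10 (mod 19).
Pull out 2: since 19 ≡ 3 (mod 8), (2/19) = -1.
Reciprocity: 5 ≡ 1 and 19 ≡ 3 (mod 4), so (5/19) = +(19/5).
Reduce top mod 5: now compute (4/5).
Pull out 2^2: since 5 ≡ 5 (mod 8), (2/5) = -1, so (2/5)^2 = +1.
Reached (1/5) = 1. Collecting the sign flips along the way, the symbol is -1.

-1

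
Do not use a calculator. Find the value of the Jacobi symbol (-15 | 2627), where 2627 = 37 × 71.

1

First reduce: -15 ≡ 2612 (mod 2627).
Pull out 2^2: since 2627 ≡ 3 (mod 8), (2/2627) = -1, so (2/2627)^2 = +1.
Reciprocity: 653 ≡ 1 and 2627 ≡ 3 (mod 4), so (653/2627) = +(2627/653).
Reduce top mod 653: now compute (15/653).
Reciprocity: 15 ≡ 3 and 653 ≡ 1 (mod 4), so (15/653) = +(653/15).
Reduce top mod 15: now compute (8/15).
Pull out 2^3: since 15 ≡ 7 (mod 8), (2/15) = +1, so (2/15)^3 = +1.
Reached (1/15) = 1. Collecting the sign flips along the way, the symbol is +1.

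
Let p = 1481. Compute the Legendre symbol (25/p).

1

Reciprocity: 25 ≡ 1 and 1481 ≡ 1 (mod 4), so (25/1481) = +(1481/25).
Reduce top mod 25: now compute (6/25).
Pull out 2: since 25 ≡ 1 (mod 8), (2/25) = +1.
Reciprocity: 3 ≡ 3 and 25 ≡ 1 (mod 4), so (3/25) = +(25/3).
Reduce top mod 3: now compute (1/3).
Reached (1/3) = 1. Collecting the sign flips along the way, the symbol is +1.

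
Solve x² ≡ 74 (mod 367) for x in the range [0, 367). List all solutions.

Since 367 ≡ 3 (mod 4), a square root of 74 is 74^((367+1)/4) = 74^92 mod 367.
Repeated squaring: 74^2≡338, 74^4≡107, 74^8≡72, 74^16≡46, 74^32≡281, 74^64≡56 (mod 367).
74^92 = 74^(64+16+8+4) ≡ 346 (mod 367).
Check: 346² = 119716 ≡ 74 (mod 367). The two roots are 21 and 346.

21, 346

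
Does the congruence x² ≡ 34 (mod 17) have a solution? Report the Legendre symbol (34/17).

0

First reduce: 34 ≡ 0 (mod 17).
Top reduces to 0: gcd > 1, so the symbol is 0.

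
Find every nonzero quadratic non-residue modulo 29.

2 3 8 10 11 12 14 15 17 18 19 21 26 27

Square k = 1,…,14 (k and 29−k give the same square):
1²=1, 2²=4, 3²=9, 4²=16, 5²=25, 6²≡7, 7²≡20, 8²≡6, 9²≡23, 10²≡13, 11²≡5, 12²≡28, 13²≡24, 14²≡22 (mod 29).
The residues are {1, 4, 5, 6, 7, 9, 13, 16, 20, 22, 23, 24, 25, 28}; the non-residues are the remaining 14 nonzero classes.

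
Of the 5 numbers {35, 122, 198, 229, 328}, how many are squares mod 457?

(35/457) = -1 → non-residue.
(122/457) = -1 → non-residue.
(198/457) = -1 → non-residue.
(229/457) = +1 → QR.
(328/457) = -1 → non-residue.
Total quadratic residues among the 5: 1.

1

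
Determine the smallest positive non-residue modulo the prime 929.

3

(2/929) = +1, so 2 is a residue.
(3/929) = −1, so 3 is the smallest positive non-residue mod 929.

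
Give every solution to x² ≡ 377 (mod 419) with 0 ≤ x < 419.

Since 419 ≡ 3 (mod 4), a square root of 377 is 377^((419+1)/4) = 377^105 mod 419.
Repeated squaring: 377^2≡88, 377^4≡202, 377^8≡161, 377^16≡362, 377^32≡316, 377^64≡134 (mod 419).
377^105 = 377^(64+32+8+1) ≡ 226 (mod 419).
Check: 226² = 51076 ≡ 377 (mod 419). The two roots are 193 and 226.

193, 226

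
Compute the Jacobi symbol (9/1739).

Reciprocity: 9 ≡ 1 and 1739 ≡ 3 (mod 4), so (9/1739) = +(1739/9).
Reduce top mod 9: now compute (2/9).
Pull out 2: since 9 ≡ 1 (mod 8), (2/9) = +1.
Reached (1/9) = 1. Collecting the sign flips along the way, the symbol is +1.

1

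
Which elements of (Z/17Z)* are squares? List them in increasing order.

Square k = 1,…,8 (k and 17−k give the same square):
1²=1, 2²=4, 3²=9, 4²=16, 5²≡8, 6²≡2, 7²≡15, 8²≡13 (mod 17).
So the quadratic residues mod 17 are {1, 2, 4, 8, 9, 13, 15, 16}.

1, 2, 4, 8, 9, 13, 15, 16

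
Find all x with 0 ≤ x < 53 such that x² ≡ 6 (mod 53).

18, 35

53 ≡ 1 (mod 4), so we find a root by search.
Trying successive values, 18² = 324 ≡ 6 (mod 53). The other root is 53 − 18 = 35.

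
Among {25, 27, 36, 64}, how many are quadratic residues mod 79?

(25/79) = +1 → QR.
(27/79) = -1 → non-residue.
(36/79) = +1 → QR.
(64/79) = +1 → QR.
Total quadratic residues among the 4: 3.

3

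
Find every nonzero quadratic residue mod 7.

1 2 4

Square k = 1,…,3 (k and 7−k give the same square):
1²=1, 2²=4, 3²≡2 (mod 7).
So the quadratic residues mod 7 are {1, 2, 4}.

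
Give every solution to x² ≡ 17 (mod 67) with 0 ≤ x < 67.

33, 34

Since 67 ≡ 3 (mod 4), a square root of 17 is 17^((67+1)/4) = 17^17 mod 67.
Repeated squaring: 17^2≡21, 17^4≡39, 17^8≡47, 17^16≡65 (mod 67).
17^17 = 17^(16+1) ≡ 33 (mod 67).
Check: 33² = 1089 ≡ 17 (mod 67). The two roots are 33 and 34.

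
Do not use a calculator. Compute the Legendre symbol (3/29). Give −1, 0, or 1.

Reciprocity: 3 ≡ 3 and 29 ≡ 1 (mod 4), so (3/29) = +(29/3).
Reduce top mod 3: now compute (2/3).
Pull out 2: since 3 ≡ 3 (mod 8), (2/3) = -1.
Reached (1/3) = 1. Collecting the sign flips along the way, the symbol is -1.

-1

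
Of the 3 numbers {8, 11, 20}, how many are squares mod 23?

1

(8/23) = +1 → QR.
(11/23) = -1 → non-residue.
(20/23) = -1 → non-residue.
Total quadratic residues among the 3: 1.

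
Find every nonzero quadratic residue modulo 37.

Square k = 1,…,18 (k and 37−k give the same square):
1²=1, 2²=4, 3²=9, 4²=16, 5²=25, 6²=36, 7²≡12, 8²≡27, 9²≡7, 10²≡26, 11²≡10, 12²≡33, 13²≡21, 14²≡11, 15²≡3, 16²≡34, 17²≡30, 18²≡28 (mod 37).
So the quadratic residues mod 37 are {1, 3, 4, 7, 9, 10, 11, 12, 16, 21, 25, 26, 27, 28, 30, 33, 34, 36}.

1, 3, 4, 7, 9, 10, 11, 12, 16, 21, 25, 26, 27, 28, 30, 33, 34, 36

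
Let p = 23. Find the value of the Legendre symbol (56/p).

Euler's criterion: (56/23) ≡ 10^11 (mod 23).
10^2 ≡ 8 (mod 23)
10^4 ≡ 18 (mod 23)
10^8 ≡ 2 (mod 23)
10^11 = 10^(8+2+1) ≡ 22 (mod 23).
Result is 22 ≡ −1, so (56/23) = −1.

-1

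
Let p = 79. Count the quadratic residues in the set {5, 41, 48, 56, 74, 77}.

1

(5/79) = +1 → QR.
(41/79) = -1 → non-residue.
(48/79) = -1 → non-residue.
(56/79) = -1 → non-residue.
(74/79) = -1 → non-residue.
(77/79) = -1 → non-residue.
Total quadratic residues among the 6: 1.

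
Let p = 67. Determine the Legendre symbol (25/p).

Reciprocity: 25 ≡ 1 and 67 ≡ 3 (mod 4), so (25/67) = +(67/25).
Reduce top mod 25: now compute (17/25).
Reciprocity: 17 ≡ 1 and 25 ≡ 1 (mod 4), so (17/25) = +(25/17).
Reduce top mod 17: now compute (8/17).
Pull out 2^3: since 17 ≡ 1 (mod 8), (2/17) = +1, so (2/17)^3 = +1.
Reached (1/17) = 1. Collecting the sign flips along the way, the symbol is +1.

1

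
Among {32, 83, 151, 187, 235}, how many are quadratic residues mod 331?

(32/331) = -1 → non-residue.
(83/331) = +1 → QR.
(151/331) = -1 → non-residue.
(187/331) = -1 → non-residue.
(235/331) = -1 → non-residue.
Total quadratic residues among the 5: 1.

1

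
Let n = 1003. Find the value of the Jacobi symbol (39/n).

1

Reciprocity: 39 ≡ 3 and 1003 ≡ 3 (mod 4), so (39/1003) = −(1003/39).
Reduce top mod 39: now compute (28/39).
Pull out 2^2: since 39 ≡ 7 (mod 8), (2/39) = +1, so (2/39)^2 = +1.
Reciprocity: 7 ≡ 3 and 39 ≡ 3 (mod 4), so (7/39) = −(39/7).
Reduce top mod 7: now compute (4/7).
Pull out 2^2: since 7 ≡ 7 (mod 8), (2/7) = +1, so (2/7)^2 = +1.
Reached (1/7) = 1. Collecting the sign flips along the way, the symbol is +1.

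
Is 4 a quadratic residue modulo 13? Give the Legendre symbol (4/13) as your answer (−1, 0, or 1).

Euler's criterion: (4/13) ≡ 4^6 (mod 13).
4^2 ≡ 3 (mod 13)
4^4 ≡ 9 (mod 13)
4^6 = 4^(4+2) ≡ 1 (mod 13).
Result is 1, so (4/13) = 1.

1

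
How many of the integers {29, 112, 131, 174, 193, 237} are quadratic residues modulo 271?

2

(29/271) = -1 → non-residue.
(112/271) = +1 → QR.
(131/271) = -1 → non-residue.
(174/271) = +1 → QR.
(193/271) = -1 → non-residue.
(237/271) = -1 → non-residue.
Total quadratic residues among the 6: 2.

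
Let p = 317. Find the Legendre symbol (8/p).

Pull out 2^3: since 317 ≡ 5 (mod 8), (2/317) = -1, so (2/317)^3 = -1.
Reached (1/317) = 1. Collecting the sign flips along the way, the symbol is -1.

-1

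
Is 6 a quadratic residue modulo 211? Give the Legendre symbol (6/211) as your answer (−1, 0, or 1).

1

Pull out 2: since 211 ≡ 3 (mod 8), (2/211) = -1.
Reciprocity: 3 ≡ 3 and 211 ≡ 3 (mod 4), so (3/211) = −(211/3).
Reduce top mod 3: now compute (1/3).
Reached (1/3) = 1. Collecting the sign flips along the way, the symbol is +1.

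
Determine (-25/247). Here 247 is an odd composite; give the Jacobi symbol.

First reduce: -25 ≡ 222 (mod 247).
Pull out 2: since 247 ≡ 7 (mod 8), (2/247) = +1.
Reciprocity: 111 ≡ 3 and 247 ≡ 3 (mod 4), so (111/247) = −(247/111).
Reduce top mod 111: now compute (25/111).
Reciprocity: 25 ≡ 1 and 111 ≡ 3 (mod 4), so (25/111) = +(111/25).
Reduce top mod 25: now compute (11/25).
Reciprocity: 11 ≡ 3 and 25 ≡ 1 (mod 4), so (11/25) = +(25/11).
Reduce top mod 11: now compute (3/11).
Reciprocity: 3 ≡ 3 and 11 ≡ 3 (mod 4), so (3/11) = −(11/3).
Reduce top mod 3: now compute (2/3).
Pull out 2: since 3 ≡ 3 (mod 8), (2/3) = -1.
Reached (1/3) = 1. Collecting the sign flips along the way, the symbol is -1.

-1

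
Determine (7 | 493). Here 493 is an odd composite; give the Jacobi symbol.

-1

Reciprocity: 7 ≡ 3 and 493 ≡ 1 (mod 4), so (7/493) = +(493/7).
Reduce top mod 7: now compute (3/7).
Reciprocity: 3 ≡ 3 and 7 ≡ 3 (mod 4), so (3/7) = −(7/3).
Reduce top mod 3: now compute (1/3).
Reached (1/3) = 1. Collecting the sign flips along the way, the symbol is -1.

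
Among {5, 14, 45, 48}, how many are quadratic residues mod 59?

3

(5/59) = +1 → QR.
(14/59) = -1 → non-residue.
(45/59) = +1 → QR.
(48/59) = +1 → QR.
Total quadratic residues among the 4: 3.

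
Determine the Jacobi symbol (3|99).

0

Reciprocity: 3 ≡ 3 and 99 ≡ 3 (mod 4), so (3/99) = −(99/3).
Reduce top mod 3: now compute (0/3).
Top reduces to 0: gcd > 1, so the symbol is 0.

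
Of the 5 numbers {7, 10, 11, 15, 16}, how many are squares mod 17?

2

(7/17) = -1 → non-residue.
(10/17) = -1 → non-residue.
(11/17) = -1 → non-residue.
(15/17) = +1 → QR.
(16/17) = +1 → QR.
Total quadratic residues among the 5: 2.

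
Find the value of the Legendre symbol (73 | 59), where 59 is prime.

-1

First reduce: 73 ≡ 14 (mod 59).
Pull out 2: since 59 ≡ 3 (mod 8), (2/59) = -1.
Reciprocity: 7 ≡ 3 and 59 ≡ 3 (mod 4), so (7/59) = −(59/7).
Reduce top mod 7: now compute (3/7).
Reciprocity: 3 ≡ 3 and 7 ≡ 3 (mod 4), so (3/7) = −(7/3).
Reduce top mod 3: now compute (1/3).
Reached (1/3) = 1. Collecting the sign flips along the way, the symbol is -1.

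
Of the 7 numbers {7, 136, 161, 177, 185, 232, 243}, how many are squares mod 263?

2

(7/263) = -1 → non-residue.
(136/263) = +1 → QR.
(161/263) = -1 → non-residue.
(177/263) = -1 → non-residue.
(185/263) = -1 → non-residue.
(232/263) = -1 → non-residue.
(243/263) = +1 → QR.
Total quadratic residues among the 7: 2.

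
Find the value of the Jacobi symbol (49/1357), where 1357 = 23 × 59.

Reciprocity: 49 ≡ 1 and 1357 ≡ 1 (mod 4), so (49/1357) = +(1357/49).
Reduce top mod 49: now compute (34/49).
Pull out 2: since 49 ≡ 1 (mod 8), (2/49) = +1.
Reciprocity: 17 ≡ 1 and 49 ≡ 1 (mod 4), so (17/49) = +(49/17).
Reduce top mod 17: now compute (15/17).
Reciprocity: 15 ≡ 3 and 17 ≡ 1 (mod 4), so (15/17) = +(17/15).
Reduce top mod 15: now compute (2/15).
Pull out 2: since 15 ≡ 7 (mod 8), (2/15) = +1.
Reached (1/15) = 1. Collecting the sign flips along the way, the symbol is +1.

1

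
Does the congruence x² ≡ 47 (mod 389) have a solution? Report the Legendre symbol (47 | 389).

-1

Reciprocity: 47 ≡ 3 and 389 ≡ 1 (mod 4), so (47/389) = +(389/47).
Reduce top mod 47: now compute (13/47).
Reciprocity: 13 ≡ 1 and 47 ≡ 3 (mod 4), so (13/47) = +(47/13).
Reduce top mod 13: now compute (8/13).
Pull out 2^3: since 13 ≡ 5 (mod 8), (2/13) = -1, so (2/13)^3 = -1.
Reached (1/13) = 1. Collecting the sign flips along the way, the symbol is -1.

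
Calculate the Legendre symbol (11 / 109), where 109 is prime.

Reciprocity: 11 ≡ 3 and 109 ≡ 1 (mod 4), so (11/109) = +(109/11).
Reduce top mod 11: now compute (10/11).
Pull out 2: since 11 ≡ 3 (mod 8), (2/11) = -1.
Reciprocity: 5 ≡ 1 and 11 ≡ 3 (mod 4), so (5/11) = +(11/5).
Reduce top mod 5: now compute (1/5).
Reached (1/5) = 1. Collecting the sign flips along the way, the symbol is -1.

-1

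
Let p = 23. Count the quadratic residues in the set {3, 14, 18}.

(3/23) = +1 → QR.
(14/23) = -1 → non-residue.
(18/23) = +1 → QR.
Total quadratic residues among the 3: 2.

2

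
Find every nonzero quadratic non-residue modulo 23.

5 7 10 11 14 15 17 19 20 21 22

Square k = 1,…,11 (k and 23−k give the same square):
1²=1, 2²=4, 3²=9, 4²=16, 5²≡2, 6²≡13, 7²≡3, 8²≡18, 9²≡12, 10²≡8, 11²≡6 (mod 23).
The residues are {1, 2, 3, 4, 6, 8, 9, 12, 13, 16, 18}; the non-residues are the remaining 11 nonzero classes.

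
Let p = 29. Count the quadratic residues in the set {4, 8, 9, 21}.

2

(4/29) = +1 → QR.
(8/29) = -1 → non-residue.
(9/29) = +1 → QR.
(21/29) = -1 → non-residue.
Total quadratic residues among the 4: 2.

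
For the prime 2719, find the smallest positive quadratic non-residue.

(2/2719) = +1, so 2 is a residue.
(3/2719) = −1, so 3 is the smallest positive non-residue mod 2719.

3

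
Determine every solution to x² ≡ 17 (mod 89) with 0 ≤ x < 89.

89 ≡ 1 (mod 4), so we find a root by search.
Trying successive values, 27² = 729 ≡ 17 (mod 89). The other root is 89 − 27 = 62.

27, 62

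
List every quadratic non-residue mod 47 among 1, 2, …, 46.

Square k = 1,…,23 (k and 47−k give the same square):
1²=1, 2²=4, 3²=9, 4²=16, 5²=25, 6²=36, 7²≡2, 8²≡17, 9²≡34, 10²≡6, 11²≡27, 12²≡3, 13²≡28, 14²≡8, 15²≡37, 16²≡21, 17²≡7, 18²≡42, 19²≡32, 20²≡24, 21²≡18, 22²≡14, 23²≡12 (mod 47).
The residues are {1, 2, 3, 4, 6, 7, 8, 9, 12, 14, 16, 17, 18, 21, 24, 25, 27, 28, 32, 34, 36, 37, 42}; the non-residues are the remaining 23 nonzero classes.

5, 10, 11, 13, 15, 19, 20, 22, 23, 26, 29, 30, 31, 33, 35, 38, 39, 40, 41, 43, 44, 45, 46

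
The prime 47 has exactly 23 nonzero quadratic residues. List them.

Square k = 1,…,23 (k and 47−k give the same square):
1²=1, 2²=4, 3²=9, 4²=16, 5²=25, 6²=36, 7²≡2, 8²≡17, 9²≡34, 10²≡6, 11²≡27, 12²≡3, 13²≡28, 14²≡8, 15²≡37, 16²≡21, 17²≡7, 18²≡42, 19²≡32, 20²≡24, 21²≡18, 22²≡14, 23²≡12 (mod 47).
So the quadratic residues mod 47 are {1, 2, 3, 4, 6, 7, 8, 9, 12, 14, 16, 17, 18, 21, 24, 25, 27, 28, 32, 34, 36, 37, 42}.

1 2 3 4 6 7 8 9 12 14 16 17 18 21 24 25 27 28 32 34 36 37 42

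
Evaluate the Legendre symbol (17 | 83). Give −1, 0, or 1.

1

Reciprocity: 17 ≡ 1 and 83 ≡ 3 (mod 4), so (17/83) = +(83/17).
Reduce top mod 17: now compute (15/17).
Reciprocity: 15 ≡ 3 and 17 ≡ 1 (mod 4), so (15/17) = +(17/15).
Reduce top mod 15: now compute (2/15).
Pull out 2: since 15 ≡ 7 (mod 8), (2/15) = +1.
Reached (1/15) = 1. Collecting the sign flips along the way, the symbol is +1.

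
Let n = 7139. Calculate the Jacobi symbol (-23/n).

First reduce: -23 ≡ 7116 (mod 7139).
Pull out 2^2: since 7139 ≡ 3 (mod 8), (2/7139) = -1, so (2/7139)^2 = +1.
Reciprocity: 1779 ≡ 3 and 7139 ≡ 3 (mod 4), so (1779/7139) = −(7139/1779).
Reduce top mod 1779: now compute (23/1779).
Reciprocity: 23 ≡ 3 and 1779 ≡ 3 (mod 4), so (23/1779) = −(1779/23).
Reduce top mod 23: now compute (8/23).
Pull out 2^3: since 23 ≡ 7 (mod 8), (2/23) = +1, so (2/23)^3 = +1.
Reached (1/23) = 1. Collecting the sign flips along the way, the symbol is +1.

1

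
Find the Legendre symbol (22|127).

Pull out 2: since 127 ≡ 7 (mod 8), (2/127) = +1.
Reciprocity: 11 ≡ 3 and 127 ≡ 3 (mod 4), so (11/127) = −(127/11).
Reduce top mod 11: now compute (6/11).
Pull out 2: since 11 ≡ 3 (mod 8), (2/11) = -1.
Reciprocity: 3 ≡ 3 and 11 ≡ 3 (mod 4), so (3/11) = −(11/3).
Reduce top mod 3: now compute (2/3).
Pull out 2: since 3 ≡ 3 (mod 8), (2/3) = -1.
Reached (1/3) = 1. Collecting the sign flips along the way, the symbol is +1.

1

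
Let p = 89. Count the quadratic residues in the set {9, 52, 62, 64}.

(9/89) = +1 → QR.
(52/89) = -1 → non-residue.
(62/89) = -1 → non-residue.
(64/89) = +1 → QR.
Total quadratic residues among the 4: 2.

2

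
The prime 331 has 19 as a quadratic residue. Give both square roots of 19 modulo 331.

130, 201

Since 331 ≡ 3 (mod 4), a square root of 19 is 19^((331+1)/4) = 19^83 mod 331.
Repeated squaring: 19^2≡30, 19^4≡238, 19^8≡43, 19^16≡194, 19^32≡233, 19^64≡5 (mod 331).
19^83 = 19^(64+16+2+1) ≡ 130 (mod 331).
Check: 130² = 16900 ≡ 19 (mod 331). The two roots are 130 and 201.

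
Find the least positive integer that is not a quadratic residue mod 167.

(2/167) = +1, so 2 is a residue.
(3/167) = +1, so 3 is a residue.
(4/167) = +1, so 4 is a residue.
(5/167) = −1, so 5 is the smallest positive non-residue mod 167.

5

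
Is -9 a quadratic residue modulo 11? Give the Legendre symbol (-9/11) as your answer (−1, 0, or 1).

Euler's criterion: (-9/11) ≡ 2^5 (mod 11).
2^2 ≡ 4 (mod 11)
2^4 ≡ 5 (mod 11)
2^5 = 2^(4+1) ≡ 10 (mod 11).
Result is 10 ≡ −1, so (-9/11) = −1.

-1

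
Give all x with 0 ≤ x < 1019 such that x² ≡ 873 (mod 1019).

Since 1019 ≡ 3 (mod 4), a square root of 873 is 873^((1019+1)/4) = 873^255 mod 1019.
Repeated squaring: 873^2≡936, 873^4≡775, 873^8≡434, 873^16≡860, 873^32≡825, 873^64≡952, 873^128≡413 (mod 1019).
873^255 = 873^(128+64+32+16+8+4+2+1) ≡ 95 (mod 1019).
Check: 95² = 9025 ≡ 873 (mod 1019). The two roots are 95 and 924.

95, 924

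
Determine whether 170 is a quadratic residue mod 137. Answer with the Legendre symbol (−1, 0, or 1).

-1

First reduce: 170 ≡ 33 (mod 137).
Reciprocity: 33 ≡ 1 and 137 ≡ 1 (mod 4), so (33/137) = +(137/33).
Reduce top mod 33: now compute (5/33).
Reciprocity: 5 ≡ 1 and 33 ≡ 1 (mod 4), so (5/33) = +(33/5).
Reduce top mod 5: now compute (3/5).
Reciprocity: 3 ≡ 3 and 5 ≡ 1 (mod 4), so (3/5) = +(5/3).
Reduce top mod 3: now compute (2/3).
Pull out 2: since 3 ≡ 3 (mod 8), (2/3) = -1.
Reached (1/3) = 1. Collecting the sign flips along the way, the symbol is -1.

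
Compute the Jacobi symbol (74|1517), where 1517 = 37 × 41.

0

Pull out 2: since 1517 ≡ 5 (mod 8), (2/1517) = -1.
Reciprocity: 37 ≡ 1 and 1517 ≡ 1 (mod 4), so (37/1517) = +(1517/37).
Reduce top mod 37: now compute (0/37).
Top reduces to 0: gcd > 1, so the symbol is 0.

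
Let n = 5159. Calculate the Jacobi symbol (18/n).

1

Pull out 2: since 5159 ≡ 7 (mod 8), (2/5159) = +1.
Reciprocity: 9 ≡ 1 and 5159 ≡ 3 (mod 4), so (9/5159) = +(5159/9).
Reduce top mod 9: now compute (2/9).
Pull out 2: since 9 ≡ 1 (mod 8), (2/9) = +1.
Reached (1/9) = 1. Collecting the sign flips along the way, the symbol is +1.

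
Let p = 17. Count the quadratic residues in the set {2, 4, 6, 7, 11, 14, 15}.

3

(2/17) = +1 → QR.
(4/17) = +1 → QR.
(6/17) = -1 → non-residue.
(7/17) = -1 → non-residue.
(11/17) = -1 → non-residue.
(14/17) = -1 → non-residue.
(15/17) = +1 → QR.
Total quadratic residues among the 7: 3.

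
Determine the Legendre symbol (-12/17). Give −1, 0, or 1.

Euler's criterion: (-12/17) ≡ 5^8 (mod 17).
5^2 ≡ 8 (mod 17)
5^4 ≡ 13 (mod 17)
5^8 ≡ 16 (mod 17)
5^8 = 5^(8) ≡ 16 (mod 17).
Result is 16 ≡ −1, so (-12/17) = −1.

-1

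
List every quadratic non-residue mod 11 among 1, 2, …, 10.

Square k = 1,…,5 (k and 11−k give the same square):
1²=1, 2²=4, 3²=9, 4²≡5, 5²≡3 (mod 11).
The residues are {1, 3, 4, 5, 9}; the non-residues are the remaining 5 nonzero classes.

2 6 7 8 10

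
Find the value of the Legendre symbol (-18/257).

1

First reduce: -18 ≡ 239 (mod 257).
Reciprocity: 239 ≡ 3 and 257 ≡ 1 (mod 4), so (239/257) = +(257/239).
Reduce top mod 239: now compute (18/239).
Pull out 2: since 239 ≡ 7 (mod 8), (2/239) = +1.
Reciprocity: 9 ≡ 1 and 239 ≡ 3 (mod 4), so (9/239) = +(239/9).
Reduce top mod 9: now compute (5/9).
Reciprocity: 5 ≡ 1 and 9 ≡ 1 (mod 4), so (5/9) = +(9/5).
Reduce top mod 5: now compute (4/5).
Pull out 2^2: since 5 ≡ 5 (mod 8), (2/5) = -1, so (2/5)^2 = +1.
Reached (1/5) = 1. Collecting the sign flips along the way, the symbol is +1.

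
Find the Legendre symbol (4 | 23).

1

Pull out 2^2: since 23 ≡ 7 (mod 8), (2/23) = +1, so (2/23)^2 = +1.
Reached (1/23) = 1. Collecting the sign flips along the way, the symbol is +1.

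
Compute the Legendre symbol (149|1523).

1

Reciprocity: 149 ≡ 1 and 1523 ≡ 3 (mod 4), so (149/1523) = +(1523/149).
Reduce top mod 149: now compute (33/149).
Reciprocity: 33 ≡ 1 and 149 ≡ 1 (mod 4), so (33/149) = +(149/33).
Reduce top mod 33: now compute (17/33).
Reciprocity: 17 ≡ 1 and 33 ≡ 1 (mod 4), so (17/33) = +(33/17).
Reduce top mod 17: now compute (16/17).
Pull out 2^4: since 17 ≡ 1 (mod 8), (2/17) = +1, so (2/17)^4 = +1.
Reached (1/17) = 1. Collecting the sign flips along the way, the symbol is +1.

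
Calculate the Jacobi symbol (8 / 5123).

Pull out 2^3: since 5123 ≡ 3 (mod 8), (2/5123) = -1, so (2/5123)^3 = -1.
Reached (1/5123) = 1. Collecting the sign flips along the way, the symbol is -1.

-1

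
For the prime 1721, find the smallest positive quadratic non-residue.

(2/1721) = +1, so 2 is a residue.
(3/1721) = −1, so 3 is the smallest positive non-residue mod 1721.

3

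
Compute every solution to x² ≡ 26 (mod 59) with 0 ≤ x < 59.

Since 59 ≡ 3 (mod 4), a square root of 26 is 26^((59+1)/4) = 26^15 mod 59.
Repeated squaring: 26^2≡27, 26^4≡21, 26^8≡28 (mod 59).
26^15 = 26^(8+4+2+1) ≡ 12 (mod 59).
Check: 12² = 144 ≡ 26 (mod 59). The two roots are 12 and 47.

12, 47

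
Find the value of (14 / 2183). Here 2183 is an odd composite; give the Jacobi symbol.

1

Pull out 2: since 2183 ≡ 7 (mod 8), (2/2183) = +1.
Reciprocity: 7 ≡ 3 and 2183 ≡ 3 (mod 4), so (7/2183) = −(2183/7).
Reduce top mod 7: now compute (6/7).
Pull out 2: since 7 ≡ 7 (mod 8), (2/7) = +1.
Reciprocity: 3 ≡ 3 and 7 ≡ 3 (mod 4), so (3/7) = −(7/3).
Reduce top mod 3: now compute (1/3).
Reached (1/3) = 1. Collecting the sign flips along the way, the symbol is +1.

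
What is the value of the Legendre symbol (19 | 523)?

Euler's criterion: (19/523) ≡ 19^261 (mod 523).
19^2 ≡ 361 (mod 523)
19^4 ≡ 94 (mod 523)
19^8 ≡ 468 (mod 523)
19^16 ≡ 410 (mod 523)
19^32 ≡ 217 (mod 523)
19^64 ≡ 19 (mod 523)
19^128 ≡ 361 (mod 523)
19^256 ≡ 94 (mod 523)
19^261 = 19^(256+4+1) ≡ 1 (mod 523).
Result is 1, so (19/523) = 1.

1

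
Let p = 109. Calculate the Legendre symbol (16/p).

1

Euler's criterion: (16/109) ≡ 16^54 (mod 109).
16^2 ≡ 38 (mod 109)
16^4 ≡ 27 (mod 109)
16^8 ≡ 75 (mod 109)
16^16 ≡ 66 (mod 109)
16^32 ≡ 105 (mod 109)
16^54 = 16^(32+16+4+2) ≡ 1 (mod 109).
Result is 1, so (16/109) = 1.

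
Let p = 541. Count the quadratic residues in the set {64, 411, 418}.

(64/541) = +1 → QR.
(411/541) = +1 → QR.
(418/541) = +1 → QR.
Total quadratic residues among the 3: 3.

3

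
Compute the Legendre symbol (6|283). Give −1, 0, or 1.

1

Pull out 2: since 283 ≡ 3 (mod 8), (2/283) = -1.
Reciprocity: 3 ≡ 3 and 283 ≡ 3 (mod 4), so (3/283) = −(283/3).
Reduce top mod 3: now compute (1/3).
Reached (1/3) = 1. Collecting the sign flips along the way, the symbol is +1.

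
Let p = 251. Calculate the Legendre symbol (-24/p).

1

First reduce: -24 ≡ 227 (mod 251).
Reciprocity: 227 ≡ 3 and 251 ≡ 3 (mod 4), so (227/251) = −(251/227).
Reduce top mod 227: now compute (24/227).
Pull out 2^3: since 227 ≡ 3 (mod 8), (2/227) = -1, so (2/227)^3 = -1.
Reciprocity: 3 ≡ 3 and 227 ≡ 3 (mod 4), so (3/227) = −(227/3).
Reduce top mod 3: now compute (2/3).
Pull out 2: since 3 ≡ 3 (mod 8), (2/3) = -1.
Reached (1/3) = 1. Collecting the sign flips along the way, the symbol is +1.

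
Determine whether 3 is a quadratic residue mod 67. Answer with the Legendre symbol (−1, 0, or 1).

Reciprocity: 3 ≡ 3 and 67 ≡ 3 (mod 4), so (3/67) = −(67/3).
Reduce top mod 3: now compute (1/3).
Reached (1/3) = 1. Collecting the sign flips along the way, the symbol is -1.

-1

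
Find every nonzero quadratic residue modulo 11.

1, 3, 4, 5, 9

Square k = 1,…,5 (k and 11−k give the same square):
1²=1, 2²=4, 3²=9, 4²≡5, 5²≡3 (mod 11).
So the quadratic residues mod 11 are {1, 3, 4, 5, 9}.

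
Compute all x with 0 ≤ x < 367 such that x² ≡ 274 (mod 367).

Since 367 ≡ 3 (mod 4), a square root of 274 is 274^((367+1)/4) = 274^92 mod 367.
Repeated squaring: 274^2≡208, 274^4≡325, 274^8≡296, 274^16≡270, 274^32≡234, 274^64≡73 (mod 367).
274^92 = 274^(64+16+8+4) ≡ 170 (mod 367).
Check: 170² = 28900 ≡ 274 (mod 367). The two roots are 170 and 197.

170, 197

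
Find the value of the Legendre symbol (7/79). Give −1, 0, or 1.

Euler's criterion: (7/79) ≡ 7^39 (mod 79).
7^2 ≡ 49 (mod 79)
7^4 ≡ 31 (mod 79)
7^8 ≡ 13 (mod 79)
7^16 ≡ 11 (mod 79)
7^32 ≡ 42 (mod 79)
7^39 = 7^(32+4+2+1) ≡ 78 (mod 79).
Result is 78 ≡ −1, so (7/79) = −1.

-1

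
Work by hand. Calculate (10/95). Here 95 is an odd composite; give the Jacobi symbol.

0

Pull out 2: since 95 ≡ 7 (mod 8), (2/95) = +1.
Reciprocity: 5 ≡ 1 and 95 ≡ 3 (mod 4), so (5/95) = +(95/5).
Reduce top mod 5: now compute (0/5).
Top reduces to 0: gcd > 1, so the symbol is 0.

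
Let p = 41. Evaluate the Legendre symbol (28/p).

-1

Euler's criterion: (28/41) ≡ 28^20 (mod 41).
28^2 ≡ 5 (mod 41)
28^4 ≡ 25 (mod 41)
28^8 ≡ 10 (mod 41)
28^16 ≡ 18 (mod 41)
28^20 = 28^(16+4) ≡ 40 (mod 41).
Result is 40 ≡ −1, so (28/41) = −1.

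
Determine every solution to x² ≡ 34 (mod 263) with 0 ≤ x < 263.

Since 263 ≡ 3 (mod 4), a square root of 34 is 34^((263+1)/4) = 34^66 mod 263.
Repeated squaring: 34^2≡104, 34^4≡33, 34^8≡37, 34^16≡54, 34^32≡23, 34^64≡3 (mod 263).
34^66 = 34^(64+2) ≡ 49 (mod 263).
Check: 49² = 2401 ≡ 34 (mod 263). The two roots are 49 and 214.

49, 214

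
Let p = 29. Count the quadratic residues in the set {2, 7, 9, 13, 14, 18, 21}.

(2/29) = -1 → non-residue.
(7/29) = +1 → QR.
(9/29) = +1 → QR.
(13/29) = +1 → QR.
(14/29) = -1 → non-residue.
(18/29) = -1 → non-residue.
(21/29) = -1 → non-residue.
Total quadratic residues among the 7: 3.

3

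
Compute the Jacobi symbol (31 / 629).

Reciprocity: 31 ≡ 3 and 629 ≡ 1 (mod 4), so (31/629) = +(629/31).
Reduce top mod 31: now compute (9/31).
Reciprocity: 9 ≡ 1 and 31 ≡ 3 (mod 4), so (9/31) = +(31/9).
Reduce top mod 9: now compute (4/9).
Pull out 2^2: since 9 ≡ 1 (mod 8), (2/9) = +1, so (2/9)^2 = +1.
Reached (1/9) = 1. Collecting the sign flips along the way, the symbol is +1.

1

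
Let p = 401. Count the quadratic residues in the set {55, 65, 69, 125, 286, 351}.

(55/401) = +1 → QR.
(65/401) = -1 → non-residue.
(69/401) = +1 → QR.
(125/401) = +1 → QR.
(286/401) = -1 → non-residue.
(351/401) = +1 → QR.
Total quadratic residues among the 6: 4.

4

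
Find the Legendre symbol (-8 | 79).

-1

First reduce: -8 ≡ 71 (mod 79).
Reciprocity: 71 ≡ 3 and 79 ≡ 3 (mod 4), so (71/79) = −(79/71).
Reduce top mod 71: now compute (8/71).
Pull out 2^3: since 71 ≡ 7 (mod 8), (2/71) = +1, so (2/71)^3 = +1.
Reached (1/71) = 1. Collecting the sign flips along the way, the symbol is -1.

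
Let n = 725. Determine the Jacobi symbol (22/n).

Pull out 2: since 725 ≡ 5 (mod 8), (2/725) = -1.
Reciprocity: 11 ≡ 3 and 725 ≡ 1 (mod 4), so (11/725) = +(725/11).
Reduce top mod 11: now compute (10/11).
Pull out 2: since 11 ≡ 3 (mod 8), (2/11) = -1.
Reciprocity: 5 ≡ 1 and 11 ≡ 3 (mod 4), so (5/11) = +(11/5).
Reduce top mod 5: now compute (1/5).
Reached (1/5) = 1. Collecting the sign flips along the way, the symbol is +1.

1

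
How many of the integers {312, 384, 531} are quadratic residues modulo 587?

2

(312/587) = +1 → QR.
(384/587) = -1 → non-residue.
(531/587) = +1 → QR.
Total quadratic residues among the 3: 2.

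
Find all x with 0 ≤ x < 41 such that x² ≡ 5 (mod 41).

41 ≡ 1 (mod 4), so we find a root by search.
Trying successive values, 13² = 169 ≡ 5 (mod 41). The other root is 41 − 13 = 28.

13, 28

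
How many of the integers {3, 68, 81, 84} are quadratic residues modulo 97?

(3/97) = +1 → QR.
(68/97) = -1 → non-residue.
(81/97) = +1 → QR.
(84/97) = -1 → non-residue.
Total quadratic residues among the 4: 2.

2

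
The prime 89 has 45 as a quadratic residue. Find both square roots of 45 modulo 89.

32, 57

89 ≡ 1 (mod 4), so we find a root by search.
Trying successive values, 32² = 1024 ≡ 45 (mod 89). The other root is 89 − 32 = 57.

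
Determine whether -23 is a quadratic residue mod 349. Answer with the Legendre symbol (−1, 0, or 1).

1

First reduce: -23 ≡ 326 (mod 349).
Pull out 2: since 349 ≡ 5 (mod 8), (2/349) = -1.
Reciprocity: 163 ≡ 3 and 349 ≡ 1 (mod 4), so (163/349) = +(349/163).
Reduce top mod 163: now compute (23/163).
Reciprocity: 23 ≡ 3 and 163 ≡ 3 (mod 4), so (23/163) = −(163/23).
Reduce top mod 23: now compute (2/23).
Pull out 2: since 23 ≡ 7 (mod 8), (2/23) = +1.
Reached (1/23) = 1. Collecting the sign flips along the way, the symbol is +1.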